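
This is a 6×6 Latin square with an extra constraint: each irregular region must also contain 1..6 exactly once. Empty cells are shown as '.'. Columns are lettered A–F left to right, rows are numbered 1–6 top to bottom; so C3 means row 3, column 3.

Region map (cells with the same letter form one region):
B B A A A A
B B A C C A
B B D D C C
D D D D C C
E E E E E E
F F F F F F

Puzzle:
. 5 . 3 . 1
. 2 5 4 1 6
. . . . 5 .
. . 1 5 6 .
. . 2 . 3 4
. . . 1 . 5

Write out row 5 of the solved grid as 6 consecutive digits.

512634

C1 = 4 (sole candidate).
E1 = 2 (sole candidate).
A2 = 3 (sole candidate).
D5 = 6: row 5 has {2,3,4}; col 4 has {1,3,4,5}; region has {2,3,4} → only 6 remains.
E6 = 4 (sole candidate).
A1 = 6 (sole candidate).
D3 = 2 (sole candidate).
F3 = 3 (sole candidate).
A4 = 4 (sole candidate).
B4 = 3 (sole candidate).
F4 = 2 (sole candidate).
B5 = 1: row 5 has {2,3,4,6}; col 2 has {2,3,5}; region has {2,3,4,6} → only 1 remains.
A6 = 2 (sole candidate).
B6 = 6 (sole candidate).
C6 = 3 (sole candidate).
A3 = 1 (sole candidate).
B3 = 4 (sole candidate).
C3 = 6 (sole candidate).
A5 = 5: row 5 has {1,2,3,4,6}; col 1 has {1,2,3,4,6}; region has {1,2,3,4,6} → only 5 remains.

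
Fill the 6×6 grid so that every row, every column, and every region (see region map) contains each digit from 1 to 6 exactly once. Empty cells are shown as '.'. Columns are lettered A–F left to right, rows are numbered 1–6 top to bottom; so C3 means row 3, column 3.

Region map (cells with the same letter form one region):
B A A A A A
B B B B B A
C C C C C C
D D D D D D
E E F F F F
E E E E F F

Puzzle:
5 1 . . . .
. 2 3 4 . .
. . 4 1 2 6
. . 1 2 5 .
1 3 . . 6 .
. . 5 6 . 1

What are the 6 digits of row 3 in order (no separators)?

D1 = 3: row 1 has {1,5}; col 4 has {1,2,4,6}; region has {1} → only 3 remains.
E1 = 4: row 1 has {1,3,5}; col 5 has {2,5,6}; region has {1,3} → only 4 remains.
F1 = 2: row 1 has {1,3,4,5}; col 6 has {1,6}; region has {1,3,4} → only 2 remains.
A2 = 6: row 2 has {2,3,4}; col 1 has {1,5}; region has {2,3,4,5} → only 6 remains.
E2 = 1: row 2 has {2,3,4,6}; col 5 has {2,4,5,6}; region has {2,3,4,5,6} → only 1 remains.
F2 = 5: row 2 has {1,2,3,4,6}; col 6 has {1,2,6}; region has {1,2,3,4} → only 5 remains.
A3 = 3: row 3 has {1,2,4,6}; col 1 has {1,5,6}; region has {1,2,4,6} → only 3 remains.
B3 = 5: row 3 has {1,2,3,4,6}; col 2 has {1,2,3}; region has {1,2,3,4,6} → only 5 remains.

354126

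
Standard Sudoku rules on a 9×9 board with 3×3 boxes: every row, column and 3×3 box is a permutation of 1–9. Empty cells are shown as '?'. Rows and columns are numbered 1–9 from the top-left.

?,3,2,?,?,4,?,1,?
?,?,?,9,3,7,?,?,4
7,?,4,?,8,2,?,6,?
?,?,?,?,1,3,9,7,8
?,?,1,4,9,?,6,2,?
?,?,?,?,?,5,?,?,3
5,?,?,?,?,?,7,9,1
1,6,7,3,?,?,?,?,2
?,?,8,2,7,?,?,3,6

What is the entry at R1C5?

6

R4C4 = 6 (sole candidate).
R5C6 = 8 (sole candidate).
R5C9 = 5 (sole candidate).
R6C4 = 7 (sole candidate).
R6C5 = 2 (sole candidate).
R6C8 = 4 (sole candidate).
R7C3 = 3 (sole candidate).
R7C4 = 8 (sole candidate).
R7C6 = 6 (sole candidate).
R8C6 = 9 (sole candidate).
R9C6 = 1 (sole candidate).
R1C4 = 5 (sole candidate).
R1C5 = 6: row 1 has {1,2,3,4,5}; col 5 has {1,2,3,7,8,9}; box has {2,3,4,5,7,8,9} → only 6 remains.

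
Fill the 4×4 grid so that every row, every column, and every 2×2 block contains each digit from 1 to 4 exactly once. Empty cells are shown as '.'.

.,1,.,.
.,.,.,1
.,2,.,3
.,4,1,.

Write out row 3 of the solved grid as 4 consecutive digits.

r2c2 = 3: row 2 has {1}; col 2 has {1,2,4}; box has {1} → only 3 remains.
r3c1 = 1: row 3 has {2,3}; col 1 has {}; box has {2,4} → only 1 remains.
r3c3 = 4: row 3 has {1,2,3}; col 3 has {1}; box has {1,3} → only 4 remains.

1243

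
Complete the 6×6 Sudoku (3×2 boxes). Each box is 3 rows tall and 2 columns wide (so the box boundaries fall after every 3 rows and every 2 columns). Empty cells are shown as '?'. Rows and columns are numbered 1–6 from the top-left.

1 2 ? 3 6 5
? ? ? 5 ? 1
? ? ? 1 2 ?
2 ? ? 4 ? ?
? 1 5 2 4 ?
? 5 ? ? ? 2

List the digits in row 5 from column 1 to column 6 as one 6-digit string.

R1C3 = 4 (sole candidate).
R2C5 = 3 (sole candidate).
R3C3 = 6 (sole candidate).
R3C6 = 4 (sole candidate).
R6C4 = 6 (sole candidate).
R6C5 = 1 (sole candidate).
R2C3 = 2 (sole candidate).
R3C2 = 3 (sole candidate).
R4C2 = 6 (sole candidate).
R4C5 = 5 (sole candidate).
R4C6 = 3 (sole candidate).
R5C1 = 3: row 5 has {1,2,4,5}; col 1 has {1,2}; box has {1,2,5,6} → only 3 remains.
R5C6 = 6: row 5 has {1,2,3,4,5}; col 6 has {1,2,3,4,5}; box has {1,2,3,4,5} → only 6 remains.

315246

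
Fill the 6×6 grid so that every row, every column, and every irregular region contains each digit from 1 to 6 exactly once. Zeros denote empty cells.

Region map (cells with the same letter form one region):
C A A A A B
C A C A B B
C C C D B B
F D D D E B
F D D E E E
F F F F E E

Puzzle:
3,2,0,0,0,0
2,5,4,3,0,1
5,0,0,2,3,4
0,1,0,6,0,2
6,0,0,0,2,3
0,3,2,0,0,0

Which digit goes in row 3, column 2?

6

row 2, column 5 = 6: row 2 has {1,2,3,4,5}; col 5 has {2,3}; region has {1,2,3,4} → only 6 remains.
row 3, column 2 = 6: row 3 has {2,3,4,5}; col 2 has {1,2,3,5}; region has {2,3,4,5} → only 6 remains.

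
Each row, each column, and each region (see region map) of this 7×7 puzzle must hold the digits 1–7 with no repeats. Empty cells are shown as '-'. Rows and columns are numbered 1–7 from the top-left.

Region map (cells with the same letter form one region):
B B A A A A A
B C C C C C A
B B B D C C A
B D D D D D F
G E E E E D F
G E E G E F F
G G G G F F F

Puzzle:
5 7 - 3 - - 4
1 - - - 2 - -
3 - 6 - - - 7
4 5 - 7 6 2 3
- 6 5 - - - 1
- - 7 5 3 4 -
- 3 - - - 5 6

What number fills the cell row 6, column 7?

row 1, column 5 = 1 (sole candidate).
row 1, column 6 = 6 (sole candidate).
row 2, column 2 = 4 (sole candidate).
row 2, column 3 = 3 (sole candidate).
row 2, column 4 = 6 (sole candidate).
row 2, column 6 = 7 (sole candidate).
row 2, column 7 = 5 (sole candidate).
row 3, column 2 = 2 (sole candidate).
row 3, column 5 = 5 (sole candidate).
row 3, column 6 = 1 (sole candidate).
row 4, column 3 = 1 (sole candidate).
row 5, column 5 = 4 (sole candidate).
row 5, column 6 = 3 (sole candidate).
row 6, column 2 = 1 (sole candidate).
row 6, column 7 = 2: row 6 has {1,3,4,5,7}; col 7 has {1,3,4,5,6,7}; region has {1,3,4,5,6} → only 2 remains.

2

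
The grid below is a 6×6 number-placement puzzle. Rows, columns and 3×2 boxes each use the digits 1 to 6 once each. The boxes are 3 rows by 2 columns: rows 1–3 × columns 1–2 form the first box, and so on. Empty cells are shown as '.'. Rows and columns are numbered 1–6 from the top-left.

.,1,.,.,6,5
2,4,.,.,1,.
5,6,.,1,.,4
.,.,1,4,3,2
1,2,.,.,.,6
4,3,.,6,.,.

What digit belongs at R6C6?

1

R1C1 = 3 (sole candidate).
R1C4 = 2 (sole candidate).
R2C6 = 3 (sole candidate).
R3C3 = 3 (sole candidate).
R3C5 = 2 (sole candidate).
R4C1 = 6 (sole candidate).
R4C2 = 5 (sole candidate).
R5C3 = 5 (sole candidate).
R5C4 = 3 (sole candidate).
R5C5 = 4 (sole candidate).
R6C3 = 2 (sole candidate).
R6C5 = 5 (sole candidate).
R6C6 = 1: row 6 has {2,3,4,5,6}; col 6 has {2,3,4,5,6}; box has {2,3,4,5,6} → only 1 remains.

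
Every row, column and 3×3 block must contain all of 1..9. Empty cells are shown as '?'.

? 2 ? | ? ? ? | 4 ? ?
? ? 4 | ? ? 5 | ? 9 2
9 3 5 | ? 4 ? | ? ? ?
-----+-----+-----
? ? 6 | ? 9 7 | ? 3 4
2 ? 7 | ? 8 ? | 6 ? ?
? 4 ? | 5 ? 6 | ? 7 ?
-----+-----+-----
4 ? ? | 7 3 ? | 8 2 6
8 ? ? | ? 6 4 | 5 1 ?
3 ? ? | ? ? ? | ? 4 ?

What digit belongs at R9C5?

R5C8 = 5 (sole candidate).
R6C1 = 1 (sole candidate).
R6C5 = 2 (sole candidate).
R6C7 = 9 (sole candidate).
R6C9 = 8 (sole candidate).
R9C7 = 7 (sole candidate).
R9C9 = 9 (sole candidate).
R3C7 = 1 (sole candidate).
R3C9 = 7 (sole candidate).
R4C1 = 5 (sole candidate).
R4C2 = 8 (sole candidate).
R4C4 = 1 (sole candidate).
R4C7 = 2 (sole candidate).
R5C2 = 9 (sole candidate).
R5C6 = 3 (sole candidate).
R5C9 = 1 (sole candidate).
R6C3 = 3 (sole candidate).
R8C2 = 7 (sole candidate).
R8C9 = 3 (sole candidate).
R1C9 = 5 (sole candidate).
R2C7 = 3 (sole candidate).
R5C4 = 4 (sole candidate).
R1C4 = 3 (hidden single in row 1).
R1C6 = 9 (hidden single in row 1).
R7C6 = 1 (sole candidate).
R9C5 = 5: row 9 has {3,4,7,9}; col 5 has {2,3,4,6,8,9}; box has {1,3,4,6,7} → only 5 remains.

5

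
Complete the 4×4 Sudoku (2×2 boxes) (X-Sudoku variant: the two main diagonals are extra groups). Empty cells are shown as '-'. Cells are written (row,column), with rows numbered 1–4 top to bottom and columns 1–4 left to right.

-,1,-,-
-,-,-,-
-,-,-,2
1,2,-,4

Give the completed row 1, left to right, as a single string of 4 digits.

(1,4) = 3: row 1 has {1}; col 4 has {2,4}; box has {}; anti-diagonal has {1} → only 3 remains.
(2,2) = 3: row 2 has {}; col 2 has {1,2}; box has {1}; main diagonal has {4} → only 3 remains.
(2,4) = 1: row 2 has {3}; col 4 has {2,3,4}; box has {3} → only 1 remains.
(3,2) = 4: row 3 has {2}; col 2 has {1,2,3}; box has {1,2}; anti-diagonal has {1,3} → only 4 remains.
(3,3) = 1: row 3 has {2,4}; col 3 has {}; box has {2,4}; main diagonal has {3,4} → only 1 remains.
(4,3) = 3: row 4 has {1,2,4}; col 3 has {1}; box has {1,2,4} → only 3 remains.
(1,1) = 2: row 1 has {1,3}; col 1 has {1}; box has {1,3}; main diagonal has {1,3,4} → only 2 remains.
(1,3) = 4: row 1 has {1,2,3}; col 3 has {1,3}; box has {1,3} → only 4 remains.

2143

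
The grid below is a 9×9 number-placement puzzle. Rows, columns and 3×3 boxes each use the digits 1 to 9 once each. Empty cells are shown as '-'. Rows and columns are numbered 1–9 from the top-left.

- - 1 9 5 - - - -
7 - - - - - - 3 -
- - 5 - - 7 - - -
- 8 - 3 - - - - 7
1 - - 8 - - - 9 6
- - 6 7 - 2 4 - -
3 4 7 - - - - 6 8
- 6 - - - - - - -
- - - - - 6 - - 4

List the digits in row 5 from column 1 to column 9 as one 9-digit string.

row 1, column 9 = 2: row 1 has {1,5,9}; col 9 has {4,6,7,8}; box has {3} → only 2 remains.
row 5, column 5 = 4: row 5 has {1,6,8,9}; col 5 has {5}; box has {2,3,7,8} → only 4 remains.
row 5, column 6 = 5: row 5 has {1,4,6,8,9}; col 6 has {2,6,7}; box has {2,3,4,7,8} → only 5 remains.
row 1, column 2 = 3: row 1 has {1,2,5,9}; col 2 has {4,6,8}; box has {1,5,7} → only 3 remains.
row 3, column 5 = 3: in row 3, 3 can only go here (every other open cell in that row sees a 3).
row 4, column 5 = 6: in row 4, 6 can only go here (every other open cell in that row sees a 6).
row 5, column 2 = 7: in row 5, 7 can only go here (every other open cell in that row sees a 7).
row 6, column 9 = 3: in row 6, 3 can only go here (every other open cell in that row sees a 3).
row 6, column 8 = 8: in row 6, 8 can only go here (every other open cell in that row sees an 8).
row 5, column 7 = 2: row 5 has {1,4,5,6,7,8,9}; col 7 has {4}; box has {3,4,6,7,8,9} → only 2 remains.
row 5, column 3 = 3: row 5 has {1,2,4,5,6,7,8,9}; col 3 has {1,5,6,7}; box has {1,6,7,8} → only 3 remains.

173845296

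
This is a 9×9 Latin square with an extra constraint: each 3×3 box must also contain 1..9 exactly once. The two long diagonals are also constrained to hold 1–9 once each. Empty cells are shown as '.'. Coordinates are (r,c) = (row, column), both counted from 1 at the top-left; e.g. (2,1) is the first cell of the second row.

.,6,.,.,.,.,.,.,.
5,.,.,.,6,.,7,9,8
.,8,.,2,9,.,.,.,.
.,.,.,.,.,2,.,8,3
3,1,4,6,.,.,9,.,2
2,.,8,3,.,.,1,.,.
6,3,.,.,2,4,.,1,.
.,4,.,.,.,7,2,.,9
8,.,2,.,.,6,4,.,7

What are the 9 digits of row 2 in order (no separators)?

521463798

(2,2) = 2: row 2 has {5,6,7,8,9}; col 2 has {1,3,4,6,8}; box has {5,6,8}; main diagonal has {7} → only 2 remains.
(5,5) = 5: row 5 has {1,2,3,4,6,9}; col 5 has {2,6,9}; box has {2,3,6}; main diagonal has {2,7}; anti-diagonal has {2,3,4,8,9} → only 5 remains.
(5,6) = 8: row 5 has {1,2,3,4,5,6,9}; col 6 has {2,4,6,7}; box has {2,3,5,6} → only 8 remains.
(5,8) = 7: row 5 has {1,2,3,4,5,6,8,9}; col 8 has {1,8,9}; box has {1,2,3,8,9} → only 7 remains.
(6,6) = 9: row 6 has {1,2,3,8}; col 6 has {2,4,6,7,8}; box has {2,3,5,6,8}; main diagonal has {2,5,7} → only 9 remains.
(7,3) = 7: row 7 has {1,2,3,4,6}; col 3 has {2,4,8}; box has {2,3,4,6,8}; anti-diagonal has {2,3,4,5,8,9} → only 7 remains.
(7,7) = 8: row 7 has {1,2,3,4,6,7}; col 7 has {1,2,4,7,9}; box has {1,2,4,7,9}; main diagonal has {2,5,7,9} → only 8 remains.
(7,9) = 5: row 7 has {1,2,3,4,6,7,8}; col 9 has {2,3,7,8,9}; box has {1,2,4,7,8,9} → only 5 remains.
(8,1) = 1: row 8 has {2,4,7,9}; col 1 has {2,3,5,6,8}; box has {2,3,4,6,7,8} → only 1 remains.
(8,3) = 5: row 8 has {1,2,4,7,9}; col 3 has {2,4,7,8}; box has {1,2,3,4,6,7,8} → only 5 remains.
(8,4) = 8: row 8 has {1,2,4,5,7,9}; col 4 has {2,3,6}; box has {2,4,6,7} → only 8 remains.
(8,5) = 3: row 8 has {1,2,4,5,7,8,9}; col 5 has {2,5,6,9}; box has {2,4,6,7,8} → only 3 remains.
(8,8) = 6: row 8 has {1,2,3,4,5,7,8,9}; col 8 has {1,7,8,9}; box has {1,2,4,5,7,8,9}; main diagonal has {2,5,7,8,9} → only 6 remains.
(9,2) = 9: row 9 has {2,4,6,7,8}; col 2 has {1,2,3,4,6,8}; box has {1,2,3,4,5,6,7,8} → only 9 remains.
(9,5) = 1: row 9 has {2,4,6,7,8,9}; col 5 has {2,3,5,6,9}; box has {2,3,4,6,7,8} → only 1 remains.
(9,8) = 3: row 9 has {1,2,4,6,7,8,9}; col 8 has {1,6,7,8,9}; box has {1,2,4,5,6,7,8,9} → only 3 remains.
(1,1) = 4: row 1 has {6}; col 1 has {1,2,3,5,6,8}; box has {2,5,6,8}; main diagonal has {2,5,6,7,8,9} → only 4 remains.
(1,9) = 1: row 1 has {4,6}; col 9 has {2,3,5,7,8,9}; box has {7,8,9}; anti-diagonal has {2,3,4,5,7,8,9} → only 1 remains.
(3,1) = 7: row 3 has {2,8,9}; col 1 has {1,2,3,4,5,6,8}; box has {2,4,5,6,8} → only 7 remains.
(3,7) = 6: row 3 has {2,7,8,9}; col 7 has {1,2,4,7,8,9}; box has {1,7,8,9}; anti-diagonal has {1,2,3,4,5,7,8,9} → only 6 remains.
(3,9) = 4: row 3 has {2,6,7,8,9}; col 9 has {1,2,3,5,7,8,9}; box has {1,6,7,8,9} → only 4 remains.
(4,1) = 9: row 4 has {2,3,8}; col 1 has {1,2,3,4,5,6,7,8}; box has {1,2,3,4,8} → only 9 remains.
(4,3) = 6: row 4 has {2,3,8,9}; col 3 has {2,4,5,7,8}; box has {1,2,3,4,8,9} → only 6 remains.
(4,4) = 1: row 4 has {2,3,6,8,9}; col 4 has {2,3,6,8}; box has {2,3,5,6,8,9}; main diagonal has {2,4,5,6,7,8,9} → only 1 remains.
(4,7) = 5: row 4 has {1,2,3,6,8,9}; col 7 has {1,2,4,6,7,8,9}; box has {1,2,3,7,8,9} → only 5 remains.
(6,8) = 4: row 6 has {1,2,3,8,9}; col 8 has {1,3,6,7,8,9}; box has {1,2,3,5,7,8,9} → only 4 remains.
(6,9) = 6: row 6 has {1,2,3,4,8,9}; col 9 has {1,2,3,4,5,7,8,9}; box has {1,2,3,4,5,7,8,9} → only 6 remains.
(7,4) = 9: row 7 has {1,2,3,4,5,6,7,8}; col 4 has {1,2,3,6,8}; box has {1,2,3,4,6,7,8} → only 9 remains.
(9,4) = 5: row 9 has {1,2,3,4,6,7,8,9}; col 4 has {1,2,3,6,8,9}; box has {1,2,3,4,6,7,8,9} → only 5 remains.
(1,4) = 7: row 1 has {1,4,6}; col 4 has {1,2,3,5,6,8,9}; box has {2,6,9} → only 7 remains.
(1,5) = 8: row 1 has {1,4,6,7}; col 5 has {1,2,3,5,6,9}; box has {2,6,7,9} → only 8 remains.
(1,7) = 3: row 1 has {1,4,6,7,8}; col 7 has {1,2,4,5,6,7,8,9}; box has {1,4,6,7,8,9} → only 3 remains.
(2,4) = 4: row 2 has {2,5,6,7,8,9}; col 4 has {1,2,3,5,6,7,8,9}; box has {2,6,7,8,9} → only 4 remains.
(3,3) = 3: row 3 has {2,4,6,7,8,9}; col 3 has {2,4,5,6,7,8}; box has {2,4,5,6,7,8}; main diagonal has {1,2,4,5,6,7,8,9} → only 3 remains.
(3,8) = 5: row 3 has {2,3,4,6,7,8,9}; col 8 has {1,3,4,6,7,8,9}; box has {1,3,4,6,7,8,9} → only 5 remains.
(4,2) = 7: row 4 has {1,2,3,5,6,8,9}; col 2 has {1,2,3,4,6,8,9}; box has {1,2,3,4,6,8,9} → only 7 remains.
(4,5) = 4: row 4 has {1,2,3,5,6,7,8,9}; col 5 has {1,2,3,5,6,8,9}; box has {1,2,3,5,6,8,9} → only 4 remains.
(6,2) = 5: row 6 has {1,2,3,4,6,8,9}; col 2 has {1,2,3,4,6,7,8,9}; box has {1,2,3,4,6,7,8,9} → only 5 remains.
(6,5) = 7: row 6 has {1,2,3,4,5,6,8,9}; col 5 has {1,2,3,4,5,6,8,9}; box has {1,2,3,4,5,6,8,9} → only 7 remains.
(1,3) = 9: row 1 has {1,3,4,6,7,8}; col 3 has {2,3,4,5,6,7,8}; box has {2,3,4,5,6,7,8} → only 9 remains.
(1,6) = 5: row 1 has {1,3,4,6,7,8,9}; col 6 has {2,4,6,7,8,9}; box has {2,4,6,7,8,9} → only 5 remains.
(1,8) = 2: row 1 has {1,3,4,5,6,7,8,9}; col 8 has {1,3,4,5,6,7,8,9}; box has {1,3,4,5,6,7,8,9} → only 2 remains.
(2,3) = 1: row 2 has {2,4,5,6,7,8,9}; col 3 has {2,3,4,5,6,7,8,9}; box has {2,3,4,5,6,7,8,9} → only 1 remains.
(2,6) = 3: row 2 has {1,2,4,5,6,7,8,9}; col 6 has {2,4,5,6,7,8,9}; box has {2,4,5,6,7,8,9} → only 3 remains.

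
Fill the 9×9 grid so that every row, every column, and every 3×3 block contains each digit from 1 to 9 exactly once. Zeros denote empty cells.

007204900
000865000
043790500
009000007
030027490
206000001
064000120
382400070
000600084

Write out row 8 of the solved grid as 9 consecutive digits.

382419675

R2C3 = 1 (sole candidate).
R3C6 = 1 (sole candidate).
R3C8 = 6 (sole candidate).
R8C6 = 9: row 8 has {2,3,4,7,8}; col 6 has {1,4,5,7}; box has {4,6} → only 9 remains.
R8C7 = 6: row 8 has {2,3,4,7,8,9}; col 7 has {1,4,5,9}; box has {1,2,4,7,8} → only 6 remains.
R8C9 = 5: row 8 has {2,3,4,6,7,8,9}; col 9 has {1,4,7}; box has {1,2,4,6,7,8} → only 5 remains.
R9C3 = 5 (sole candidate).
R9C7 = 3 (sole candidate).
R1C2 = 5 (sole candidate).
R1C5 = 3 (sole candidate).
R1C8 = 1 (sole candidate).
R1C9 = 8 (sole candidate).
R2C1 = 9 (sole candidate).
R2C2 = 2 (sole candidate).
R2C7 = 7 (sole candidate).
R2C9 = 3 (sole candidate).
R3C1 = 8 (sole candidate).
R3C9 = 2 (sole candidate).
R4C2 = 1 (sole candidate).
R5C1 = 5 (sole candidate).
R5C3 = 8 (sole candidate).
R5C4 = 1 (sole candidate).
R5C9 = 6 (sole candidate).
R6C2 = 7 (sole candidate).
R6C7 = 8 (sole candidate).
R7C1 = 7 (sole candidate).
R7C9 = 9 (sole candidate).
R8C5 = 1: row 8 has {2,3,4,5,6,7,8,9}; col 5 has {2,3,6,9}; box has {4,6,9} → only 1 remains.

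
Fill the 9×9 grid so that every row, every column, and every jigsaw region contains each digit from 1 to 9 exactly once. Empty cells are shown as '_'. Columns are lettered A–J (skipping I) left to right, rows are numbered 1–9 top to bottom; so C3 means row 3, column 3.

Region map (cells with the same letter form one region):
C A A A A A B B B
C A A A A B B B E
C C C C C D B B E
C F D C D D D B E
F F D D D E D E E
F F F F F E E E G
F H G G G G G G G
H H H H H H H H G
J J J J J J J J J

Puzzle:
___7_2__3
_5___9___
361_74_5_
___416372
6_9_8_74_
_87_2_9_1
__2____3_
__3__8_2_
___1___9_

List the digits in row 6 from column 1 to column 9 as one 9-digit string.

487523961

J3 = 8: row 3 has {1,3,4,5,6,7}; col 9 has {1,2,3}; region has {2,4,9} → only 8 remains.
B4 = 9: row 4 has {1,2,3,4,6,7}; col 2 has {5,6,8}; region has {2,6,7,8} → only 9 remains.
C4 = 5: row 4 has {1,2,3,4,6,7,9}; col 3 has {1,2,3,7,9}; region has {1,3,4,6,7,8,9} → only 5 remains.
D5 = 2: row 5 has {4,6,7,8,9}; col 4 has {1,4,7}; region has {1,3,4,5,6,7,8,9} → only 2 remains.
J5 = 5: row 5 has {2,4,6,7,8,9}; col 9 has {1,2,3,8}; region has {2,4,8,9} → only 5 remains.
F6 = 3: row 6 has {1,2,7,8,9}; col 6 has {2,4,6,8,9}; region has {2,4,5,8,9} → only 3 remains.
H6 = 6: row 6 has {1,2,3,7,8,9}; col 8 has {2,3,4,5,7,9}; region has {2,3,4,5,8,9} → only 6 remains.
J2 = 7: row 2 has {5,9}; col 9 has {1,2,3,5,8}; region has {2,3,4,5,6,8,9} → only 7 remains.
D3 = 9: row 3 has {1,3,4,5,6,7,8}; col 4 has {1,2,4,7}; region has {1,3,4,6,7} → only 9 remains.
G3 = 2: row 3 has {1,3,4,5,6,7,8,9}; col 7 has {3,7,9}; region has {3,5,7,9} → only 2 remains.
A4 = 8: row 4 has {1,2,3,4,5,6,7,9}; col 1 has {3,6}; region has {1,3,4,6,7,9} → only 8 remains.
F5 = 1: row 5 has {2,4,5,6,7,8,9}; col 6 has {2,3,4,6,8,9}; region has {2,3,4,5,6,7,8,9} → only 1 remains.
D6 = 5: row 6 has {1,2,3,6,7,8,9}; col 4 has {1,2,4,7,9}; region has {2,6,7,8,9} → only 5 remains.
D8 = 6: row 8 has {2,3,8}; col 4 has {1,2,4,5,7,9}; region has {2,3,8} → only 6 remains.
A1 = 5: row 1 has {2,3,7}; col 1 has {3,6,8}; region has {1,3,4,6,7,8,9} → only 5 remains.
A2 = 2: row 2 has {5,7,9}; col 1 has {3,5,6,8}; region has {1,3,4,5,6,7,8,9} → only 2 remains.
B5 = 3: row 5 has {1,2,4,5,6,7,8,9}; col 2 has {5,6,8,9}; region has {2,5,6,7,8,9} → only 3 remains.
A6 = 4: row 6 has {1,2,3,5,6,7,8,9}; col 1 has {2,3,5,6,8}; region has {2,3,5,6,7,8,9} → only 4 remains.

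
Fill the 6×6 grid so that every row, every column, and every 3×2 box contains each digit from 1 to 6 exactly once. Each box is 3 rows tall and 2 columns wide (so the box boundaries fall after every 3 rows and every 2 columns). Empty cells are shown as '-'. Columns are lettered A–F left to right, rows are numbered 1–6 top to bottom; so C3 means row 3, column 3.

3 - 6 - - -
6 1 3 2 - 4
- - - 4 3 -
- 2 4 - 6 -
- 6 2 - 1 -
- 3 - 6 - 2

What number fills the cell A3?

2

E2 = 5: row 2 has {1,2,3,4,6}; col 5 has {1,3,6}; box has {3,4} → only 5 remains.
B3 = 5: row 3 has {3,4}; col 2 has {1,2,3,6}; box has {1,3,6} → only 5 remains.
C3 = 1: row 3 has {3,4,5}; col 3 has {2,3,4,6}; box has {2,3,4,6} → only 1 remains.
F3 = 6: row 3 has {1,3,4,5}; col 6 has {2,4}; box has {3,4,5} → only 6 remains.
C6 = 5: row 6 has {2,3,6}; col 3 has {1,2,3,4,6}; box has {2,4,6} → only 5 remains.
E6 = 4: row 6 has {2,3,5,6}; col 5 has {1,3,5,6}; box has {1,2,6} → only 4 remains.
B1 = 4: row 1 has {3,6}; col 2 has {1,2,3,5,6}; box has {1,3,5,6} → only 4 remains.
D1 = 5: row 1 has {3,4,6}; col 4 has {2,4,6}; box has {1,2,3,4,6} → only 5 remains.
E1 = 2: row 1 has {3,4,5,6}; col 5 has {1,3,4,5,6}; box has {3,4,5,6} → only 2 remains.
F1 = 1: row 1 has {2,3,4,5,6}; col 6 has {2,4,6}; box has {2,3,4,5,6} → only 1 remains.
A3 = 2: row 3 has {1,3,4,5,6}; col 1 has {3,6}; box has {1,3,4,5,6} → only 2 remains.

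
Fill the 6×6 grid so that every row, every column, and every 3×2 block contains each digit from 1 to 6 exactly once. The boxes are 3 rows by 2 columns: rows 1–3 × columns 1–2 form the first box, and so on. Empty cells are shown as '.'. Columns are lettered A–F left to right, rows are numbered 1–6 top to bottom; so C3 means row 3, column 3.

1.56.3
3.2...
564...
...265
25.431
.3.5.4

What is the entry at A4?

B2 = 4 (sole candidate).
D2 = 1 (sole candidate).
E2 = 5 (sole candidate).
F2 = 6 (sole candidate).
D3 = 3 (sole candidate).
F3 = 2 (sole candidate).
A4 = 4: row 4 has {2,5,6}; col 1 has {1,2,3,5}; box has {2,3,5} → only 4 remains.

4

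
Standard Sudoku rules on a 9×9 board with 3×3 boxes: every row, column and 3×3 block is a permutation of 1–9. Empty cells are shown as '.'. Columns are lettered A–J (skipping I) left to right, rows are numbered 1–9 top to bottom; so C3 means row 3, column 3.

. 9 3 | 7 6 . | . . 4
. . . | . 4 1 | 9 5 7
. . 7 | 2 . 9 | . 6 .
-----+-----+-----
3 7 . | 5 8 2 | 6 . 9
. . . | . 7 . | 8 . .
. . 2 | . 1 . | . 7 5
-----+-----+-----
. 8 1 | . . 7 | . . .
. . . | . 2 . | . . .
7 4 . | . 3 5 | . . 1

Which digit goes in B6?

6

F1 = 8: row 1 has {3,4,6,7,9}; col 6 has {1,2,5,7,9}; box has {1,2,4,6,7,9} → only 8 remains.
D2 = 3: row 2 has {1,4,5,7,9}; col 4 has {2,5,7}; box has {1,2,4,6,7,8,9} → only 3 remains.
E3 = 5: row 3 has {2,6,7,9}; col 5 has {1,2,3,4,6,7,8}; box has {1,2,3,4,6,7,8,9} → only 5 remains.
C4 = 4: row 4 has {2,3,5,6,7,8,9}; col 3 has {1,2,3,7}; box has {2,3,7} → only 4 remains.
H4 = 1: row 4 has {2,3,4,5,6,7,8,9}; col 8 has {5,6,7}; box has {5,6,7,8,9} → only 1 remains.
B6 = 6: row 6 has {1,2,5,7}; col 2 has {4,7,8,9}; box has {2,3,4,7} → only 6 remains.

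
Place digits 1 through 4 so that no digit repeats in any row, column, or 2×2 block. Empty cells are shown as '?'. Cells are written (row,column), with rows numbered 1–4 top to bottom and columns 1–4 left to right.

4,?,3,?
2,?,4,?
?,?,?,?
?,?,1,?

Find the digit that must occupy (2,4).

1

(1,2) = 1 (sole candidate).
(1,4) = 2 (sole candidate).
(2,2) = 3 (sole candidate).
(2,4) = 1: row 2 has {2,3,4}; col 4 has {2}; box has {2,3,4} → only 1 remains.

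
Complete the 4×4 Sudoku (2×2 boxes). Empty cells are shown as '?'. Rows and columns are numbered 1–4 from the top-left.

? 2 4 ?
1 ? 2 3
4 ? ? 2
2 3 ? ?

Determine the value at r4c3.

1

r1c1 = 3: row 1 has {2,4}; col 1 has {1,2,4}; box has {1,2} → only 3 remains.
r1c4 = 1: row 1 has {2,3,4}; col 4 has {2,3}; box has {2,3,4} → only 1 remains.
r2c2 = 4: row 2 has {1,2,3}; col 2 has {2,3}; box has {1,2,3} → only 4 remains.
r3c2 = 1: row 3 has {2,4}; col 2 has {2,3,4}; box has {2,3,4} → only 1 remains.
r3c3 = 3: row 3 has {1,2,4}; col 3 has {2,4}; box has {2} → only 3 remains.
r4c3 = 1: row 4 has {2,3}; col 3 has {2,3,4}; box has {2,3} → only 1 remains.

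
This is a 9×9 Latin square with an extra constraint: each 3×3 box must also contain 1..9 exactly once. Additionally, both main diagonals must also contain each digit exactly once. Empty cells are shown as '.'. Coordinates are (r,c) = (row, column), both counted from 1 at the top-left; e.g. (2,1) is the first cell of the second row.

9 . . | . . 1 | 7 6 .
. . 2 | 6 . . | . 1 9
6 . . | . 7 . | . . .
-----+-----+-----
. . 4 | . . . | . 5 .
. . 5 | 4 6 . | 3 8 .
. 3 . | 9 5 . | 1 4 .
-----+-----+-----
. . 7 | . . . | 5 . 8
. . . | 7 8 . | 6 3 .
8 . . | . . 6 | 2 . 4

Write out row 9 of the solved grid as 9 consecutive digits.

813596274

(3,7) = 4 (sole candidate).
(3,8) = 2 (sole candidate).
(4,7) = 9 (sole candidate).
(7,8) = 9 (sole candidate).
(8,9) = 1 (sole candidate).
(9,8) = 7: row 9 has {2,4,6,8}; col 8 has {1,2,3,4,5,6,8,9}; box has {1,2,3,4,5,6,8,9} → only 7 remains.
(2,7) = 8 (sole candidate).
(8,3) = 9 (sole candidate).
(2,2) = 7 (sole candidate).
(3,6) = 9 (hidden single in row 3).
(5,2) = 9 (hidden single in row 5).
(5,1) = 1 (hidden single in row 5).
(7,2) = 6 (hidden single in row 7).
(4,9) = 6 (hidden single in row 4).
(4,1) = 7 (hidden single in row 4).
(6,1) = 2 (sole candidate).
(6,6) = 8 (sole candidate).
(6,9) = 7 (sole candidate).
(3,3) = 1 (sole candidate).
(4,2) = 8 (sole candidate).
(4,4) = 2 (sole candidate).
(4,6) = 3 (sole candidate).
(5,6) = 7 (sole candidate).
(5,9) = 2 (sole candidate).
(6,3) = 6 (sole candidate).
(9,3) = 3: row 9 has {2,4,6,7,8}; col 3 has {1,2,4,5,6,7,9}; box has {6,7,8,9} → only 3 remains.
(1,3) = 8 (sole candidate).
(1,9) = 5 (sole candidate).
(3,2) = 5 (sole candidate).
(3,9) = 3 (sole candidate).
(4,5) = 1 (sole candidate).
(7,1) = 4 (sole candidate).
(7,6) = 2 (sole candidate).
(8,1) = 5 (sole candidate).
(8,2) = 2 (sole candidate).
(8,6) = 4 (sole candidate).
(9,2) = 1: row 9 has {2,3,4,6,7,8}; col 2 has {2,3,5,6,7,8,9}; box has {2,3,4,5,6,7,8,9} → only 1 remains.
(9,4) = 5: row 9 has {1,2,3,4,6,7,8}; col 4 has {2,4,6,7,9}; box has {2,4,6,7,8} → only 5 remains.
(9,5) = 9: row 9 has {1,2,3,4,5,6,7,8}; col 5 has {1,5,6,7,8}; box has {2,4,5,6,7,8} → only 9 remains.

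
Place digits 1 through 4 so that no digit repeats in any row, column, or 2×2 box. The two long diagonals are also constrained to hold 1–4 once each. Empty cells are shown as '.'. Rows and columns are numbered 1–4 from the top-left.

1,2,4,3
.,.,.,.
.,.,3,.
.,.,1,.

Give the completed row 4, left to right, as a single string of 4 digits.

4312

R2C2 = 4 (sole candidate).
R2C3 = 2 (sole candidate).
R2C4 = 1 (sole candidate).
R3C2 = 1 (sole candidate).
R4C1 = 4: row 4 has {1}; col 1 has {1}; box has {1}; anti-diagonal has {1,2,3} → only 4 remains.
R4C2 = 3: row 4 has {1,4}; col 2 has {1,2,4}; box has {1,4} → only 3 remains.
R4C4 = 2: row 4 has {1,3,4}; col 4 has {1,3}; box has {1,3}; main diagonal has {1,3,4} → only 2 remains.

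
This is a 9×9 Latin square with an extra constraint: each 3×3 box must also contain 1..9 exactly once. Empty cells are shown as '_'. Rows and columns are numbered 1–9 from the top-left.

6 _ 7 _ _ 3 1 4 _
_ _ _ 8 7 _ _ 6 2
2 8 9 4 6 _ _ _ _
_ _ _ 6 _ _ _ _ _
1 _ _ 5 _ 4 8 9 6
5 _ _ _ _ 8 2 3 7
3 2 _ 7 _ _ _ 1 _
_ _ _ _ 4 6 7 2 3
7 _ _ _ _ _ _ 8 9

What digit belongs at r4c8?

5

r1c2 = 5 (sole candidate).
r1c9 = 8 (sole candidate).
r2c1 = 4 (sole candidate).
r3c9 = 5 (sole candidate).
r4c8 = 5: row 4 has {6}; col 8 has {1,2,3,4,6,8,9}; box has {2,3,6,7,8,9} → only 5 remains.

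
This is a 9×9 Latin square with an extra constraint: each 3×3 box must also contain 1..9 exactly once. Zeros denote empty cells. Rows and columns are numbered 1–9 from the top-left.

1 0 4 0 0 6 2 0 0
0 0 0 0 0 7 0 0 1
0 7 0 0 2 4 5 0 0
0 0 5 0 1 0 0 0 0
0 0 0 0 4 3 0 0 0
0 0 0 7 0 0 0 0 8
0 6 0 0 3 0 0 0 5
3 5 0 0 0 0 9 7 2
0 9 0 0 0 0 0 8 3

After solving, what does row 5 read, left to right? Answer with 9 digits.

612843759

row 1, column 9 = 7: in row 1, 7 can only go here (every other open cell in that row sees a 7).
row 3, column 4 = 1: in row 3, 1 can only go here (every other open cell in that row sees a 1).
row 8, column 4 = 4: in row 8, 4 can only go here (every other open cell in that row sees a 4).
row 8, column 5 = 6: in row 8, 6 can only go here (every other open cell in that row sees a 6).
row 9, column 7 = 6: in row 9, 6 can only go here (every other open cell in that row sees a 6).
row 9, column 1 = 4: in row 9, 4 can only go here (every other open cell in that row sees a 4).
row 2, column 1 = 5: in column 1, 5 can only go here (every other open cell in that column sees a 5).
row 9, column 5 = 7: in column 5, 7 can only go here (every other open cell in that column sees a 7).
row 2, column 7 = 8: in column 7, 8 can only go here (every other open cell in that column sees an 8).
row 2, column 5 = 9: row 2 has {1,5,7,8}; col 5 has {1,2,3,4,6,7}; box has {1,2,4,6,7} → only 9 remains.
row 6, column 5 = 5: row 6 has {7,8}; col 5 has {1,2,3,4,6,7,9}; box has {1,3,4,7} → only 5 remains.
row 1, column 5 = 8: row 1 has {1,2,4,6,7}; col 5 has {1,2,3,4,5,6,7,9}; box has {1,2,4,6,7,9} → only 8 remains.
row 2, column 4 = 3: row 2 has {1,5,7,8,9}; col 4 has {1,4,7}; box has {1,2,4,6,7,8,9} → only 3 remains.
row 1, column 2 = 3: row 1 has {1,2,4,6,7,8}; col 2 has {5,6,7,9}; box has {1,4,5,7} → only 3 remains.
row 1, column 4 = 5: row 1 has {1,2,3,4,6,7,8}; col 4 has {1,3,4,7}; box has {1,2,3,4,6,7,8,9} → only 5 remains.
row 1, column 8 = 9: row 1 has {1,2,3,4,5,6,7,8}; col 8 has {7,8}; box has {1,2,5,7,8} → only 9 remains.
row 2, column 2 = 2: row 2 has {1,3,5,7,8,9}; col 2 has {3,5,6,7,9}; box has {1,3,4,5,7} → only 2 remains.
row 2, column 3 = 6: row 2 has {1,2,3,5,7,8,9}; col 3 has {4,5}; box has {1,2,3,4,5,7} → only 6 remains.
row 2, column 8 = 4: row 2 has {1,2,3,5,6,7,8,9}; col 8 has {7,8,9}; box has {1,2,5,7,8,9} → only 4 remains.
row 3, column 9 = 6: row 3 has {1,2,4,5,7}; col 9 has {1,2,3,5,7,8}; box has {1,2,4,5,7,8,9} → only 6 remains.
row 5, column 9 = 9: row 5 has {3,4}; col 9 has {1,2,3,5,6,7,8}; box has {8} → only 9 remains.
row 7, column 8 = 1: row 7 has {3,5,6}; col 8 has {4,7,8,9}; box has {2,3,5,6,7,8,9} → only 1 remains.
row 9, column 4 = 2: row 9 has {3,4,6,7,8,9}; col 4 has {1,3,4,5,7}; box has {3,4,6,7} → only 2 remains.
row 3, column 8 = 3: row 3 has {1,2,4,5,6,7}; col 8 has {1,4,7,8,9}; box has {1,2,4,5,6,7,8,9} → only 3 remains.
row 4, column 9 = 4: row 4 has {1,5}; col 9 has {1,2,3,5,6,7,8,9}; box has {8,9} → only 4 remains.
row 7, column 7 = 4: row 7 has {1,3,5,6}; col 7 has {2,5,6,8,9}; box has {1,2,3,5,6,7,8,9} → only 4 remains.
row 9, column 3 = 1: row 9 has {2,3,4,6,7,8,9}; col 3 has {4,5,6}; box has {3,4,5,6,9} → only 1 remains.
row 9, column 6 = 5: row 9 has {1,2,3,4,6,7,8,9}; col 6 has {3,4,6,7}; box has {2,3,4,6,7} → only 5 remains.
row 4, column 2 = 8: row 4 has {1,4,5}; col 2 has {2,3,5,6,7,9}; box has {5} → only 8 remains.
row 5, column 2 = 1: row 5 has {3,4,9}; col 2 has {2,3,5,6,7,8,9}; box has {5,8} → only 1 remains.
row 5, column 7 = 7: row 5 has {1,3,4,9}; col 7 has {2,4,5,6,8,9}; box has {4,8,9} → only 7 remains.
row 6, column 2 = 4: row 6 has {5,7,8}; col 2 has {1,2,3,5,6,7,8,9}; box has {1,5,8} → only 4 remains.
row 8, column 3 = 8: row 8 has {2,3,4,5,6,7,9}; col 3 has {1,4,5,6}; box has {1,3,4,5,6,9} → only 8 remains.
row 8, column 6 = 1: row 8 has {2,3,4,5,6,7,8,9}; col 6 has {3,4,5,6,7}; box has {2,3,4,5,6,7} → only 1 remains.
row 3, column 3 = 9: row 3 has {1,2,3,4,5,6,7}; col 3 has {1,4,5,6,8}; box has {1,2,3,4,5,6,7} → only 9 remains.
row 4, column 7 = 3: row 4 has {1,4,5,8}; col 7 has {2,4,5,6,7,8,9}; box has {4,7,8,9} → only 3 remains.
row 5, column 3 = 2: row 5 has {1,3,4,7,9}; col 3 has {1,4,5,6,8,9}; box has {1,4,5,8} → only 2 remains.
row 6, column 3 = 3: row 6 has {4,5,7,8}; col 3 has {1,2,4,5,6,8,9}; box has {1,2,4,5,8} → only 3 remains.
row 6, column 7 = 1: row 6 has {3,4,5,7,8}; col 7 has {2,3,4,5,6,7,8,9}; box has {3,4,7,8,9} → only 1 remains.
row 7, column 3 = 7: row 7 has {1,3,4,5,6}; col 3 has {1,2,3,4,5,6,8,9}; box has {1,3,4,5,6,8,9} → only 7 remains.
row 3, column 1 = 8: row 3 has {1,2,3,4,5,6,7,9}; col 1 has {1,3,4,5}; box has {1,2,3,4,5,6,7,9} → only 8 remains.
row 5, column 1 = 6: row 5 has {1,2,3,4,7,9}; col 1 has {1,3,4,5,8}; box has {1,2,3,4,5,8} → only 6 remains.
row 5, column 4 = 8: row 5 has {1,2,3,4,6,7,9}; col 4 has {1,2,3,4,5,7}; box has {1,3,4,5,7} → only 8 remains.
row 5, column 8 = 5: row 5 has {1,2,3,4,6,7,8,9}; col 8 has {1,3,4,7,8,9}; box has {1,3,4,7,8,9} → only 5 remains.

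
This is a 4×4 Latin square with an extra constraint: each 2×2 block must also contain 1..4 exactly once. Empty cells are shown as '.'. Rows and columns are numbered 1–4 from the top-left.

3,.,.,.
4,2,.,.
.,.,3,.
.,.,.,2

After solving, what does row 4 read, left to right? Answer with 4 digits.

1342

row 1, column 2 = 1: row 1 has {3}; col 2 has {2}; box has {2,3,4} → only 1 remains.
row 1, column 4 = 4: row 1 has {1,3}; col 4 has {2}; box has {} → only 4 remains.
row 2, column 3 = 1: row 2 has {2,4}; col 3 has {3}; box has {4} → only 1 remains.
row 2, column 4 = 3: row 2 has {1,2,4}; col 4 has {2,4}; box has {1,4} → only 3 remains.
row 3, column 2 = 4: row 3 has {3}; col 2 has {1,2}; box has {} → only 4 remains.
row 3, column 4 = 1: row 3 has {3,4}; col 4 has {2,3,4}; box has {2,3} → only 1 remains.
row 4, column 1 = 1: row 4 has {2}; col 1 has {3,4}; box has {4} → only 1 remains.
row 4, column 2 = 3: row 4 has {1,2}; col 2 has {1,2,4}; box has {1,4} → only 3 remains.
row 4, column 3 = 4: row 4 has {1,2,3}; col 3 has {1,3}; box has {1,2,3} → only 4 remains.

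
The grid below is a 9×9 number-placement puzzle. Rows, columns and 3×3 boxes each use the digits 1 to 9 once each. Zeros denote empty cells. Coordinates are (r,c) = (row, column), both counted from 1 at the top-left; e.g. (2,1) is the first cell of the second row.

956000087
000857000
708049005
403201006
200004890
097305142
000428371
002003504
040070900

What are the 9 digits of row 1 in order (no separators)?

(1,4) = 1: row 1 has {5,6,7,8,9}; col 4 has {2,3,4,8}; box has {4,5,7,8,9} → only 1 remains.
(1,5) = 3: row 1 has {1,5,6,7,8,9}; col 5 has {2,4,5,7}; box has {1,4,5,7,8,9} → only 3 remains.
(1,6) = 2: row 1 has {1,3,5,6,7,8,9}; col 6 has {1,3,4,5,7,8,9}; box has {1,3,4,5,7,8,9} → only 2 remains.
(1,7) = 4: row 1 has {1,2,3,5,6,7,8,9}; col 7 has {1,3,5,8,9}; box has {5,7,8} → only 4 remains.

956132487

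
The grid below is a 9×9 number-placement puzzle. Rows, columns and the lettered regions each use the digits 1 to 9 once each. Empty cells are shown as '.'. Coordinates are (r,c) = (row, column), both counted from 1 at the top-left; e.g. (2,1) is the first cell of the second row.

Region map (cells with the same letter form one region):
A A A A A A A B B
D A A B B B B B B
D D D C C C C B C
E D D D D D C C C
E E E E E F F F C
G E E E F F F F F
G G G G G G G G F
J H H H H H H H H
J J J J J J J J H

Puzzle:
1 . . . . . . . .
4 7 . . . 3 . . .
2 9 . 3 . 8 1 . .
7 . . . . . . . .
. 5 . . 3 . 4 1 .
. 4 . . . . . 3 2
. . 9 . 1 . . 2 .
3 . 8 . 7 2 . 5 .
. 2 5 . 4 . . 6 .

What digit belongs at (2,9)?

(4,7) = 2: in row 4, 2 can only go here (every other open cell in that row sees a 2).
(9,9) = 3: in row 9, 3 can only go here (every other open cell in that row sees a 3).
(1,3) = 4: in column 3, 4 can only go here (every other open cell in that column sees a 4).
(3,3) = 7: in column 3, 7 can only go here (every other open cell in that column sees a 7).
(3,8) = 4: row 3 has {1,2,3,7,8,9}; col 8 has {1,2,3,5,6}; region has {3} → only 4 remains.
(4,8) = 9: row 4 has {2,7}; col 8 has {1,2,3,4,5,6}; region has {1,2,3,8} → only 9 remains.
(2,8) = 8: row 2 has {3,4,7}; col 8 has {1,2,3,4,5,6,9}; region has {3,4} → only 8 remains.
(1,8) = 7: row 1 has {1,4}; col 8 has {1,2,3,4,5,6,8,9}; region has {3,4,8} → only 7 remains.
(4,9) = 4: in row 4, 4 can only go here (every other open cell in that row sees a 4).
(8,4) = 4: in row 8, 4 can only go here (every other open cell in that row sees a 4).
(7,6) = 4: in row 7, 4 can only go here (every other open cell in that row sees a 4).
(4,3) = 3: in column 3, 3 can only go here (every other open cell in that column sees a 3).
(6,3) = 1: in column 3, 1 can only go here (every other open cell in that column sees a 1).
(7,9) = 8: in column 9, 8 can only go here (every other open cell in that column sees an 8).
(5,9) = 7: in column 9, 7 can only go here (every other open cell in that column sees a 7).
(6,1) = 8: in region G, 8 can only go here (every other open cell in that region sees an 8).
(9,1) = 9: row 9 has {2,3,4,5,6}; col 1 has {1,2,3,4,7,8}; region has {2,3,4,5,6} → only 9 remains.
(5,1) = 6: row 5 has {1,3,4,5,7}; col 1 has {1,2,3,4,7,8,9}; region has {1,3,4,5,7} → only 6 remains.
(5,3) = 2: row 5 has {1,3,4,5,6,7}; col 3 has {1,3,4,5,7,8,9}; region has {1,3,4,5,6,7} → only 2 remains.
(5,6) = 9: row 5 has {1,2,3,4,5,6,7}; col 6 has {2,3,4,8}; region has {1,2,3,4,8} → only 9 remains.
(6,4) = 9: row 6 has {1,2,3,4,8}; col 4 has {3,4}; region has {1,2,3,4,5,6,7} → only 9 remains.
(7,1) = 5: row 7 has {1,2,4,8,9}; col 1 has {1,2,3,4,6,7,8,9}; region has {1,2,4,8,9} → only 5 remains.
(2,3) = 6: row 2 has {3,4,7,8}; col 3 has {1,2,3,4,5,7,8,9}; region has {1,4,7} → only 6 remains.
(5,4) = 8: row 5 has {1,2,3,4,5,6,7,9}; col 4 has {3,4,9}; region has {1,2,3,4,5,6,7,9} → only 8 remains.
(1,6) = 5: row 1 has {1,4,7}; col 6 has {2,3,4,8,9}; region has {1,4,6,7} → only 5 remains.
(1,4) = 2: row 1 has {1,4,5,7}; col 4 has {3,4,8,9}; region has {1,4,5,6,7} → only 2 remains.
(1,9) = 6: in row 1, 6 can only go here (every other open cell in that row sees a 6).
(3,9) = 5: row 3 has {1,2,3,4,7,8,9}; col 9 has {2,3,4,6,7,8}; region has {1,2,3,4,7,8,9} → only 5 remains.
(3,5) = 6: row 3 has {1,2,3,4,5,7,8,9}; col 5 has {1,3,4,7}; region has {1,2,3,4,5,7,8,9} → only 6 remains.
(6,5) = 5: row 6 has {1,2,3,4,8,9}; col 5 has {1,3,4,6,7}; region has {1,2,3,4,8,9} → only 5 remains.
(4,5) = 8: row 4 has {2,3,4,7,9}; col 5 has {1,3,4,5,6,7}; region has {2,3,4,7,9} → only 8 remains.
(1,5) = 9: row 1 has {1,2,4,5,6,7}; col 5 has {1,3,4,5,6,7,8}; region has {1,2,4,5,6,7} → only 9 remains.
(2,5) = 2: row 2 has {3,4,6,7,8}; col 5 has {1,3,4,5,6,7,8,9}; region has {3,4,6,7,8} → only 2 remains.
(4,4) = 5: in row 4, 5 can only go here (every other open cell in that row sees a 5).
(2,4) = 1: row 2 has {2,3,4,6,7,8}; col 4 has {2,3,4,5,8,9}; region has {2,3,4,6,7,8} → only 1 remains.
(2,9) = 9: row 2 has {1,2,3,4,6,7,8}; col 9 has {2,3,4,5,6,7,8}; region has {1,2,3,4,6,7,8} → only 9 remains.

9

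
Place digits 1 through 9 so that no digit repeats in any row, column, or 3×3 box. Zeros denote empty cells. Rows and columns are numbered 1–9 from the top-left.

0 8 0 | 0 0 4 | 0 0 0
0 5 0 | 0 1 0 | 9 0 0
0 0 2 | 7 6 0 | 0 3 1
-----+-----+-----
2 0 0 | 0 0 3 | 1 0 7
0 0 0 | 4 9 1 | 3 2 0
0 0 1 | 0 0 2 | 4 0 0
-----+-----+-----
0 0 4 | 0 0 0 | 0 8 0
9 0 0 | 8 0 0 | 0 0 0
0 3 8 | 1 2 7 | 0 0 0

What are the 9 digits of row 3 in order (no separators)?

row 2, column 6 = 8: row 2 has {1,5,9}; col 6 has {1,2,3,4,7}; box has {1,4,6,7} → only 8 remains.
row 3, column 1 = 4: row 3 has {1,2,3,6,7}; col 1 has {2,9}; box has {2,5,8} → only 4 remains.
row 3, column 2 = 9: row 3 has {1,2,3,4,6,7}; col 2 has {3,5,8}; box has {2,4,5,8} → only 9 remains.
row 3, column 6 = 5: row 3 has {1,2,3,4,6,7,9}; col 6 has {1,2,3,4,7,8}; box has {1,4,6,7,8} → only 5 remains.
row 3, column 7 = 8: row 3 has {1,2,3,4,5,6,7,9}; col 7 has {1,3,4,9}; box has {1,3,9} → only 8 remains.

492765831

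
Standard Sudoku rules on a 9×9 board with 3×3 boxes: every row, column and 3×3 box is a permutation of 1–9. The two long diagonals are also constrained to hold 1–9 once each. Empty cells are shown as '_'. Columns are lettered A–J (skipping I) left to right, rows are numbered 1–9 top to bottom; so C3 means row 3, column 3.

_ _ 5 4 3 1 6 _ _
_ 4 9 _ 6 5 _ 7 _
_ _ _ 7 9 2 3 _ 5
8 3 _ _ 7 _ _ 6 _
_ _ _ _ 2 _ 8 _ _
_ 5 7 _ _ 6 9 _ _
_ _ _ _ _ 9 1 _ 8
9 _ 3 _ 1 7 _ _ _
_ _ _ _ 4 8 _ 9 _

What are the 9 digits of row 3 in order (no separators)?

A1 = 7: row 1 has {1,3,4,5,6}; col 1 has {8,9}; box has {4,5,9}; main diagonal has {1,2,4,6} → only 7 remains.
J1 = 9: row 1 has {1,3,4,5,6,7}; col 9 has {5,8}; box has {3,5,6,7}; anti-diagonal has {2,3,7} → only 9 remains.
D2 = 8: row 2 has {4,5,6,7,9}; col 4 has {4,7}; box has {1,2,3,4,5,6,7,9} → only 8 remains.
G2 = 2: row 2 has {4,5,6,7,8,9}; col 7 has {1,3,6,8,9}; box has {3,5,6,7,9} → only 2 remains.
J2 = 1: row 2 has {2,4,5,6,7,8,9}; col 9 has {5,8,9}; box has {2,3,5,6,7,9} → only 1 remains.
C3 = 8: row 3 has {2,3,5,7,9}; col 3 has {3,5,7,9}; box has {4,5,7,9}; main diagonal has {1,2,4,6,7} → only 8 remains.
H3 = 4: row 3 has {2,3,5,7,8,9}; col 8 has {6,7,9}; box has {1,2,3,5,6,7,9} → only 4 remains.
F4 = 4: row 4 has {3,6,7,8}; col 6 has {1,2,5,6,7,8,9}; box has {2,6,7}; anti-diagonal has {2,3,7,9} → only 4 remains.
G4 = 5: row 4 has {3,4,6,7,8}; col 7 has {1,2,3,6,8,9}; box has {6,8,9} → only 5 remains.
J4 = 2: row 4 has {3,4,5,6,7,8}; col 9 has {1,5,8,9}; box has {5,6,8,9} → only 2 remains.
F5 = 3: row 5 has {2,8}; col 6 has {1,2,4,5,6,7,8,9}; box has {2,4,6,7} → only 3 remains.
H5 = 1: row 5 has {2,3,8}; col 8 has {4,6,7,9}; box has {2,5,6,8,9} → only 1 remains.
D6 = 1: row 6 has {5,6,7,9}; col 4 has {4,7,8}; box has {2,3,4,6,7}; anti-diagonal has {2,3,4,7,9} → only 1 remains.
E6 = 8: row 6 has {1,5,6,7,9}; col 5 has {1,2,3,4,6,7,9}; box has {1,2,3,4,6,7} → only 8 remains.
H6 = 3: row 6 has {1,5,6,7,8,9}; col 8 has {1,4,6,7,9}; box has {1,2,5,6,8,9} → only 3 remains.
J6 = 4: row 6 has {1,3,5,6,7,8,9}; col 9 has {1,2,5,8,9}; box has {1,2,3,5,6,8,9} → only 4 remains.
C7 = 6: row 7 has {1,8,9}; col 3 has {3,5,7,8,9}; box has {3,9}; anti-diagonal has {1,2,3,4,7,9} → only 6 remains.
E7 = 5: row 7 has {1,6,8,9}; col 5 has {1,2,3,4,6,7,8,9}; box has {1,4,7,8,9} → only 5 remains.
H7 = 2: row 7 has {1,5,6,8,9}; col 8 has {1,3,4,6,7,9}; box has {1,8,9} → only 2 remains.
B8 = 8: row 8 has {1,3,7,9}; col 2 has {3,4,5}; box has {3,6,9}; anti-diagonal has {1,2,3,4,6,7,9} → only 8 remains.
G8 = 4: row 8 has {1,3,7,8,9}; col 7 has {1,2,3,5,6,8,9}; box has {1,2,8,9} → only 4 remains.
H8 = 5: row 8 has {1,3,4,7,8,9}; col 8 has {1,2,3,4,6,7,9}; box has {1,2,4,8,9}; main diagonal has {1,2,4,6,7,8} → only 5 remains.
J8 = 6: row 8 has {1,3,4,5,7,8,9}; col 9 has {1,2,4,5,8,9}; box has {1,2,4,5,8,9} → only 6 remains.
A9 = 5: row 9 has {4,8,9}; col 1 has {7,8,9}; box has {3,6,8,9}; anti-diagonal has {1,2,3,4,6,7,8,9} → only 5 remains.
G9 = 7: row 9 has {4,5,8,9}; col 7 has {1,2,3,4,5,6,8,9}; box has {1,2,4,5,6,8,9} → only 7 remains.
J9 = 3: row 9 has {4,5,7,8,9}; col 9 has {1,2,4,5,6,8,9}; box has {1,2,4,5,6,7,8,9}; main diagonal has {1,2,4,5,6,7,8} → only 3 remains.
B1 = 2: row 1 has {1,3,4,5,6,7,9}; col 2 has {3,4,5,8}; box has {4,5,7,8,9} → only 2 remains.
H1 = 8: row 1 has {1,2,3,4,5,6,7,9}; col 8 has {1,2,3,4,5,6,7,9}; box has {1,2,3,4,5,6,7,9} → only 8 remains.
A2 = 3: row 2 has {1,2,4,5,6,7,8,9}; col 1 has {5,7,8,9}; box has {2,4,5,7,8,9} → only 3 remains.
C4 = 1: row 4 has {2,3,4,5,6,7,8}; col 3 has {3,5,6,7,8,9}; box has {3,5,7,8} → only 1 remains.
D4 = 9: row 4 has {1,2,3,4,5,6,7,8}; col 4 has {1,4,7,8}; box has {1,2,3,4,6,7,8}; main diagonal has {1,2,3,4,5,6,7,8} → only 9 remains.
C5 = 4: row 5 has {1,2,3,8}; col 3 has {1,3,5,6,7,8,9}; box has {1,3,5,7,8} → only 4 remains.
D5 = 5: row 5 has {1,2,3,4,8}; col 4 has {1,4,7,8,9}; box has {1,2,3,4,6,7,8,9} → only 5 remains.
J5 = 7: row 5 has {1,2,3,4,5,8}; col 9 has {1,2,3,4,5,6,8,9}; box has {1,2,3,4,5,6,8,9} → only 7 remains.
A6 = 2: row 6 has {1,3,4,5,6,7,8,9}; col 1 has {3,5,7,8,9}; box has {1,3,4,5,7,8} → only 2 remains.
A7 = 4: row 7 has {1,2,5,6,8,9}; col 1 has {2,3,5,7,8,9}; box has {3,5,6,8,9} → only 4 remains.
B7 = 7: row 7 has {1,2,4,5,6,8,9}; col 2 has {2,3,4,5,8}; box has {3,4,5,6,8,9} → only 7 remains.
D7 = 3: row 7 has {1,2,4,5,6,7,8,9}; col 4 has {1,4,5,7,8,9}; box has {1,4,5,7,8,9} → only 3 remains.
D8 = 2: row 8 has {1,3,4,5,6,7,8,9}; col 4 has {1,3,4,5,7,8,9}; box has {1,3,4,5,7,8,9} → only 2 remains.
B9 = 1: row 9 has {3,4,5,7,8,9}; col 2 has {2,3,4,5,7,8}; box has {3,4,5,6,7,8,9} → only 1 remains.
C9 = 2: row 9 has {1,3,4,5,7,8,9}; col 3 has {1,3,4,5,6,7,8,9}; box has {1,3,4,5,6,7,8,9} → only 2 remains.
D9 = 6: row 9 has {1,2,3,4,5,7,8,9}; col 4 has {1,2,3,4,5,7,8,9}; box has {1,2,3,4,5,7,8,9} → only 6 remains.
B3 = 6: row 3 has {2,3,4,5,7,8,9}; col 2 has {1,2,3,4,5,7,8}; box has {2,3,4,5,7,8,9} → only 6 remains.
A5 = 6: row 5 has {1,2,3,4,5,7,8}; col 1 has {2,3,4,5,7,8,9}; box has {1,2,3,4,5,7,8} → only 6 remains.
B5 = 9: row 5 has {1,2,3,4,5,6,7,8}; col 2 has {1,2,3,4,5,6,7,8}; box has {1,2,3,4,5,6,7,8} → only 9 remains.
A3 = 1: row 3 has {2,3,4,5,6,7,8,9}; col 1 has {2,3,4,5,6,7,8,9}; box has {2,3,4,5,6,7,8,9} → only 1 remains.

168792345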